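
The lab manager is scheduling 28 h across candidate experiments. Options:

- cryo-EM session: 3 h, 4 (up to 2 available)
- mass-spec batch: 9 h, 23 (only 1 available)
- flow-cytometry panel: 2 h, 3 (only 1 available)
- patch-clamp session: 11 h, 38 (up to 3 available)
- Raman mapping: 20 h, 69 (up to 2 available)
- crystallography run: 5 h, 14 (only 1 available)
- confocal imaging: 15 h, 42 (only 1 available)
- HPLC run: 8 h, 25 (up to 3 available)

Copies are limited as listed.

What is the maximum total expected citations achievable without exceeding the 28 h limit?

94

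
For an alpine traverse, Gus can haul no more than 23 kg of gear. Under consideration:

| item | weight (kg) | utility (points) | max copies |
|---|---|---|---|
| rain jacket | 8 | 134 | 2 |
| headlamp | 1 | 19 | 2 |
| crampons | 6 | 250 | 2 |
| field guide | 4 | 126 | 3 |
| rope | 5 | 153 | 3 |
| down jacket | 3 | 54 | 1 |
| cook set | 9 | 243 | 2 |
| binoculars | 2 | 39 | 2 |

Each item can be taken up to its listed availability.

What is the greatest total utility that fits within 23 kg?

825

Ranking by ratio (utility/kg): crampons 41.67, field guide 31.50, rope 30.60, cook set 27.00.
Greedy by ratio would take headlamp + 2×crampons + 2×field guide + binoculars: 23 kg used, total 810.
Replace 2×field guide and binoculars with 2×rope: the trade gains 15 net, giving 825 at 23 kg.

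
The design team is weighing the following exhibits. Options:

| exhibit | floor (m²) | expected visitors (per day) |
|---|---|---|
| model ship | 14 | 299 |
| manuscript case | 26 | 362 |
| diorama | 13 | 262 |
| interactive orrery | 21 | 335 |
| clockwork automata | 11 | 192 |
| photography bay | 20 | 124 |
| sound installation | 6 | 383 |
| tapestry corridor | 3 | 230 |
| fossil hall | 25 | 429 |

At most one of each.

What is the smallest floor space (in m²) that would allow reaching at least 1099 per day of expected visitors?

34

Look for the lowest-floor combination reaching 1099.
Taking model ship + clockwork automata + sound installation + tapestry corridor gives 1104 (≥ 1099) for 34 m².
Any bundle with less than 34 m² falls short of 1099.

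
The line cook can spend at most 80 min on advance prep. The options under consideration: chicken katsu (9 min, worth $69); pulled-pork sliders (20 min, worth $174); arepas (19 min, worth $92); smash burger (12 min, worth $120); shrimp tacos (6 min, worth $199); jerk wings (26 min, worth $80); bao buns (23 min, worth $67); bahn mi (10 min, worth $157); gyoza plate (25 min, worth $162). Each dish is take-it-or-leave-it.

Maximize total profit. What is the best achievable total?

Density check — shrimp tacos 33.17, bahn mi 15.70, smash burger 10.00, pulled-pork sliders 8.70 are the best per min.
Taking the top-ratio dishes first gives chicken katsu + pulled-pork sliders + arepas + smash burger + shrimp tacos + bahn mi for 811 (76 min).
Dropping chicken katsu and arepas frees 28 min; slotting in gyoza plate (25 min) lifts the total to 812 at 73 min.
Nothing else within 80 min beats 812.

812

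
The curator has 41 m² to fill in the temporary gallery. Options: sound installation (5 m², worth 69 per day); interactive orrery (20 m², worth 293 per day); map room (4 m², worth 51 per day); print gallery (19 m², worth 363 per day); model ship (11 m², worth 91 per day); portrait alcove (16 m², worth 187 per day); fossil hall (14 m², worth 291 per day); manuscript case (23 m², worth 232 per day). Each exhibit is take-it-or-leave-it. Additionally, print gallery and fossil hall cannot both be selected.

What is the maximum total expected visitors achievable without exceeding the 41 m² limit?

656

Taking interactive orrery + print gallery: 39 m² used, 656 in expected visitors.
The closest alternative, sound installation + interactive orrery + fossil hall, reaches only 653.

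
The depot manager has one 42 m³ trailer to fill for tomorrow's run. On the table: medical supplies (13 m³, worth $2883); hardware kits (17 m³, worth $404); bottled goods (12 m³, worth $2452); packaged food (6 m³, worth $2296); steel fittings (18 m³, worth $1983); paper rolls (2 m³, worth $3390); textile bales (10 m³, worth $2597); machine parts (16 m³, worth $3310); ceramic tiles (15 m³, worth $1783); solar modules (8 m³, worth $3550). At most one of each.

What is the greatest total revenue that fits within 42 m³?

Greedy by ratio would take medical supplies + packaged food + paper rolls + textile bales + solar modules: 39 m³ used, total 14716.
The 13 m³ tied up in medical supplies is better spent on machine parts — total rises to 15143 (42 m³).
No other feasible combination exceeds 15143.

15143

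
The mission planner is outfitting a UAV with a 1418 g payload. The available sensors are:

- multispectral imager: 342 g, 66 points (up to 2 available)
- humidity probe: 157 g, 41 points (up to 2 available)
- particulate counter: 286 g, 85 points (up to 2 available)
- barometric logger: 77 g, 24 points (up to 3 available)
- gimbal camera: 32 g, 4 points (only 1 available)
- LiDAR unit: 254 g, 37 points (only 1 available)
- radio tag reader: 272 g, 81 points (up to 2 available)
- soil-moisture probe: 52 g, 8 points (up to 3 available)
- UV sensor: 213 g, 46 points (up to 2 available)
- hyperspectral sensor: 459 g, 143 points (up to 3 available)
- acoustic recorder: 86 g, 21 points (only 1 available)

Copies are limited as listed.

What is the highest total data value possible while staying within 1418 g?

433

A density-first pass picks humidity probe + 3×barometric logger + 2×hyperspectral sensor + acoustic recorder — 420 at 1392 g.
Using the slack differently, gimbal camera + 3×hyperspectral sensor comes to 433 at 1409 g.
That's the maximum — no swap from here does better than 433.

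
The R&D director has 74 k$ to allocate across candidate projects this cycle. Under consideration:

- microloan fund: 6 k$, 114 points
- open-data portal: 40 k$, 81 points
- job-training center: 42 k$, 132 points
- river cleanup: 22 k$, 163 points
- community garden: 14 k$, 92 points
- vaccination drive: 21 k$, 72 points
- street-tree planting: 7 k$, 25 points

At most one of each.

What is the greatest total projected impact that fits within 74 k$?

466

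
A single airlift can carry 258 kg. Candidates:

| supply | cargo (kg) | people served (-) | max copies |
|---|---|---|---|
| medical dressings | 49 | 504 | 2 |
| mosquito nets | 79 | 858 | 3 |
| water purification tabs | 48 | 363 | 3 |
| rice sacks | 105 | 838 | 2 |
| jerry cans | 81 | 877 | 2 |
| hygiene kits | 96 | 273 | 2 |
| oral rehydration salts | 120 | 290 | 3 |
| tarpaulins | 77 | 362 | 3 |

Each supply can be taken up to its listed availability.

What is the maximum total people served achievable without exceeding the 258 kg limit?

Ranking by ratio (people served/kg): mosquito nets 10.86, jerry cans 10.83, medical dressings 10.29.
The ratio heuristic lands on 3×mosquito nets (2574) but leaves 21 kg idle.
The 158 kg tied up in 2×mosquito nets is better spent on 2×medical dressings + jerry cans — total rises to 2743 (258 kg).

2743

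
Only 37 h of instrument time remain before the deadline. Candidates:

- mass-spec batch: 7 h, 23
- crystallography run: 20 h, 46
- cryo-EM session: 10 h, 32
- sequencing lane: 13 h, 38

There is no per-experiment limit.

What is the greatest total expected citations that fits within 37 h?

Filling by ratio: 5×mass-spec batch for 115, with 2 h left unused.
Replace 4×mass-spec batch with 3×cryo-EM session: the trade gains 4 net, giving 119 at 37 h.

119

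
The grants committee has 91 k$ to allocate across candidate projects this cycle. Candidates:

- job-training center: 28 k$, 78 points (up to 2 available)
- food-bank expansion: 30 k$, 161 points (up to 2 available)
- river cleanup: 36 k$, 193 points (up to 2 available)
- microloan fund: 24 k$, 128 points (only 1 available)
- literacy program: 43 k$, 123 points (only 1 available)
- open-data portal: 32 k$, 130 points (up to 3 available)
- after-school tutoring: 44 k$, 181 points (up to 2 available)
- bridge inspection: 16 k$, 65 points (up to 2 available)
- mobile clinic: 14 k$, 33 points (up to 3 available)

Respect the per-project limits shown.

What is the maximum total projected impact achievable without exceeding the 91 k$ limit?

482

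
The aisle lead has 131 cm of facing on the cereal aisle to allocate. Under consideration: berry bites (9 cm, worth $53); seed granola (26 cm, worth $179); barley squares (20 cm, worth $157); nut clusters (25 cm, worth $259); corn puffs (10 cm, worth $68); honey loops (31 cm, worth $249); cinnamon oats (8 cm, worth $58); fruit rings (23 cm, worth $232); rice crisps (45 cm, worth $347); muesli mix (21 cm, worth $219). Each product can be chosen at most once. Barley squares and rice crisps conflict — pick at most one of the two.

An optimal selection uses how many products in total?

Optimal total is 1184.
One optimal bundle: barley squares + nut clusters + corn puffs + honey loops + fruit rings + muesli mix (130 cm).
Any selection reaching 1184 contains exactly 6 products.

6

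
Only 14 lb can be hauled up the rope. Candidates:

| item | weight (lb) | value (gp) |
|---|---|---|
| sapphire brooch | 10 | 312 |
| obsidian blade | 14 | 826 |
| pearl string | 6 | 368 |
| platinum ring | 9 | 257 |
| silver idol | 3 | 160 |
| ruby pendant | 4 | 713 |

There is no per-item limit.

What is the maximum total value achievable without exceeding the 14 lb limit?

2139

Best packing: 3×ruby pendant — 12 lb, 2139 total.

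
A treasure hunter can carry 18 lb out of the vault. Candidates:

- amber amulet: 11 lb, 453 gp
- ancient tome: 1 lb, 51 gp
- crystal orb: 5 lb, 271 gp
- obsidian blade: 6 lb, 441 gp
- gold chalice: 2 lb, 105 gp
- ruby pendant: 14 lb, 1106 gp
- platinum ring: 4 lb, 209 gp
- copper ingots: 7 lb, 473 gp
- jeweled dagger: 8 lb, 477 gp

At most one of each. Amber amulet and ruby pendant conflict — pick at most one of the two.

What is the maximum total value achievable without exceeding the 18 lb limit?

1315

The ratio heuristic lands on ancient tome + gold chalice + ruby pendant (1262) but leaves 1 lb idle.
The 3 lb tied up in ancient tome and gold chalice is better spent on platinum ring — total rises to 1315 (18 lb).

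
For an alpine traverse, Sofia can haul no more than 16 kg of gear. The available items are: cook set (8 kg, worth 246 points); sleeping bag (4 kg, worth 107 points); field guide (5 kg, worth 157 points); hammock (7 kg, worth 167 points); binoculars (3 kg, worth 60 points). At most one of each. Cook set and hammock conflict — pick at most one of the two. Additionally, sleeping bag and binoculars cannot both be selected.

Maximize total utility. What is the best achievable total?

463

By utility per kg: field guide 31.40, cook set 30.75, sleeping bag 26.75, hammock 23.86 lead.
Cook set + field guide + binoculars uses 16 of the 16 kg and totals 463.
Nothing else feasible within 16 kg beats 463.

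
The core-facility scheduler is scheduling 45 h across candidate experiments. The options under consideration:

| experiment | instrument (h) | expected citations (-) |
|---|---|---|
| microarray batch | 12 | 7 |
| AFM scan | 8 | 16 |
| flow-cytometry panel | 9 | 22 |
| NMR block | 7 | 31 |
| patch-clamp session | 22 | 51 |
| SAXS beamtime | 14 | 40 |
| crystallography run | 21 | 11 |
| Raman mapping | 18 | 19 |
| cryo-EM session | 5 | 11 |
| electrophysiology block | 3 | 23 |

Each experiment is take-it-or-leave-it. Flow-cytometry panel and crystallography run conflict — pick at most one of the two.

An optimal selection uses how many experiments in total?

The maximum expected citations within 45 h is 132.
For example AFM scan + flow-cytometry panel + NMR block + SAXS beamtime + electrophysiology block achieves it, using 41 h.
All optima have 5 experiments.

5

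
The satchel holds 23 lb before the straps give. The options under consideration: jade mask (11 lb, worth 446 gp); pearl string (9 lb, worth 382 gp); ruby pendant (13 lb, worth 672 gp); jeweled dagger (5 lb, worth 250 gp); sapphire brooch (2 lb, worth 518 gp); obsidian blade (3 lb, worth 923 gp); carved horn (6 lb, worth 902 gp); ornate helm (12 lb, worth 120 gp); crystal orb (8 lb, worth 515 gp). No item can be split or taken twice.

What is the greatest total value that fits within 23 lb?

By value per lb: obsidian blade 307.67, sapphire brooch 259.00, carved horn 150.33, crystal orb 64.38 lead.
The ratio ordering already packs tightly: sapphire brooch + obsidian blade + carved horn + crystal orb, 19 lb, 2858.
The spare 4 lb is too small for any remaining item, and no exchange beats 2858.

2858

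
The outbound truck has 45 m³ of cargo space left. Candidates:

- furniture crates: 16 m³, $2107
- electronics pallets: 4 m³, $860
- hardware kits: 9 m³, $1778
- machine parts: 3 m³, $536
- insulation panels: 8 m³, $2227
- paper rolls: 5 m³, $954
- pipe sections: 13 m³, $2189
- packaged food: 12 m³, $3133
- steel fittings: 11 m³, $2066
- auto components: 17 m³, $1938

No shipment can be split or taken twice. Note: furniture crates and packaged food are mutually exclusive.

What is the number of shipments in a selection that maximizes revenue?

5

Best achievable revenue is 10158.
hardware kits + insulation panels + paper rolls + packaged food + steel fittings hits 10158 at 45 m³.
Any selection reaching 10158 contains exactly 5 shipments.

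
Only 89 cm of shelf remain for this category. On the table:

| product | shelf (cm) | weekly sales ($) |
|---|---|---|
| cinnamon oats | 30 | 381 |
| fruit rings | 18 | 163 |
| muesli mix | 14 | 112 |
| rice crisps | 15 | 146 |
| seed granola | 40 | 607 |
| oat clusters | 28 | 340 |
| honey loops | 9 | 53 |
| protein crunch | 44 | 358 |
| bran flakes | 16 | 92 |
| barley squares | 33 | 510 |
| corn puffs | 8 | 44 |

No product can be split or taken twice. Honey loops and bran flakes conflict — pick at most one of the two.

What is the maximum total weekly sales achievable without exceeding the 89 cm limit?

1263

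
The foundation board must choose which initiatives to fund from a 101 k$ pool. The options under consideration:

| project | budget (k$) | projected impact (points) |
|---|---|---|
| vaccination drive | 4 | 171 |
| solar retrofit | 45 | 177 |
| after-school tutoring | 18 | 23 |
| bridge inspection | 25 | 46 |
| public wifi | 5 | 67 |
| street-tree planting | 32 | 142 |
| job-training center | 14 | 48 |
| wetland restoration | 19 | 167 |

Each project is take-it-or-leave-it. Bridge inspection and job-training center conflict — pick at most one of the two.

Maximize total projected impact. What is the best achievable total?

Best packing: vaccination drive + solar retrofit + street-tree planting + wetland restoration — 100 k$, 657 total.
The spare 1 k$ is too small for any remaining project, and no feasible exchange beats 657.

657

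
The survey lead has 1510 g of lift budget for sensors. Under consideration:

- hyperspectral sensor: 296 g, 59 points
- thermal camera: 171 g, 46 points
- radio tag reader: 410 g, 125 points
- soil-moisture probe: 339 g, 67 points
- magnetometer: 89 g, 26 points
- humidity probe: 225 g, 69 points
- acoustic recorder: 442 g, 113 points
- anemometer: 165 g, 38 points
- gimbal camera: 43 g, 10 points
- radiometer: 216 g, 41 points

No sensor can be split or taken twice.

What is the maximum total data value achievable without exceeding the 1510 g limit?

417

Greedy by ratio would take thermal camera + radio tag reader + magnetometer + humidity probe + acoustic recorder + gimbal camera: 1380 g used, total 389.
Dropping gimbal camera frees 43 g; slotting in anemometer (165 g) lifts the total to 417 at 1502 g.
An exhaustive check of the 1024 subsets confirms 417.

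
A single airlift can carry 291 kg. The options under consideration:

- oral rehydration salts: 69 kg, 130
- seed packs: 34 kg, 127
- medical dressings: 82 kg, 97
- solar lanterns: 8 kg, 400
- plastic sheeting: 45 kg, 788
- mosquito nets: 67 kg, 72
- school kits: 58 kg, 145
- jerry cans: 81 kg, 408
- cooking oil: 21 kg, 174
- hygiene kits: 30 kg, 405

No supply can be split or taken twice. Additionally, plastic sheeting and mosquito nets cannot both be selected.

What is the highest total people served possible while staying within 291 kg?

2447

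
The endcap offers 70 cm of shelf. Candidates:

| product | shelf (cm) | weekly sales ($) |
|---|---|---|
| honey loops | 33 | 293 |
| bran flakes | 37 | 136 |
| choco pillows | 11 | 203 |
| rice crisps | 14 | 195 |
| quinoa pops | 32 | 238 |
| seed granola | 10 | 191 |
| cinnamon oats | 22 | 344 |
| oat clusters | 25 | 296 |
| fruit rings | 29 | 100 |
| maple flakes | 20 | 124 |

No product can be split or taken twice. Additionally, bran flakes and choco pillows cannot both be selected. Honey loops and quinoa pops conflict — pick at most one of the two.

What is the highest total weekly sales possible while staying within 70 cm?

Taking the top-ratio products first gives choco pillows + rice crisps + seed granola + cinnamon oats for 933 (57 cm).
Replace rice crisps with oat clusters: the trade gains 101 net, giving 1034 at 68 cm.
The closest alternative, choco pillows + rice crisps + seed granola + cinnamon oats, reaches only 933.

1034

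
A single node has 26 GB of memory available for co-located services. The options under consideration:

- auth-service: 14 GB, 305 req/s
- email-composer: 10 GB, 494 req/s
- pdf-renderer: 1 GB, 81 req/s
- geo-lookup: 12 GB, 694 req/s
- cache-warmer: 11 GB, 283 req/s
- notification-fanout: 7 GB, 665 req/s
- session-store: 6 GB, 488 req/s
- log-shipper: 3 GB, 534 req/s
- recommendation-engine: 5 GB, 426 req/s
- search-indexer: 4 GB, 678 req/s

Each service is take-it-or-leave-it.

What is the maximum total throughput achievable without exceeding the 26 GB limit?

Pdf-renderer + notification-fanout + session-store + log-shipper + recommendation-engine + search-indexer uses 26 of the 26 GB and totals 2872.
The closest alternative, notification-fanout + session-store + log-shipper + recommendation-engine + search-indexer, reaches only 2791.

2872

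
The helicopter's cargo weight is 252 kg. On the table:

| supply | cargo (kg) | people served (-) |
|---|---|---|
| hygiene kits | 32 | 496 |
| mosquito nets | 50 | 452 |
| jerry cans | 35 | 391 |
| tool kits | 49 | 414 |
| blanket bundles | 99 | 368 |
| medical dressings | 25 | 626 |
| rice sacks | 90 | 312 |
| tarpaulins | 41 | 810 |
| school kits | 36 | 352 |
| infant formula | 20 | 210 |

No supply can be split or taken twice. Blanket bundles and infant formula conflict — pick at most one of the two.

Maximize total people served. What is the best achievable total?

Density check — medical dressings 25.04, tarpaulins 19.76, hygiene kits 15.50, jerry cans 11.17 are the best per kg.
Filling by ratio: hygiene kits + mosquito nets + jerry cans + medical dressings + tarpaulins + school kits + infant formula for 3337, with 13 kg left unused.
Replace school kits with tool kits: the trade gains 62 net, giving 3399 at 252 kg.

3399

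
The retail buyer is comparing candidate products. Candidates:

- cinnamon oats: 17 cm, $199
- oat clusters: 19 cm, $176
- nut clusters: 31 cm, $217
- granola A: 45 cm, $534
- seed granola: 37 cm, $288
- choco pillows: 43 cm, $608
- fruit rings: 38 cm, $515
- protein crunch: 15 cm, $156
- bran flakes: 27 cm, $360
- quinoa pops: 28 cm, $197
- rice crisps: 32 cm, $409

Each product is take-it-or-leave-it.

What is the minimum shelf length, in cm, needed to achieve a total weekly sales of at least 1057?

81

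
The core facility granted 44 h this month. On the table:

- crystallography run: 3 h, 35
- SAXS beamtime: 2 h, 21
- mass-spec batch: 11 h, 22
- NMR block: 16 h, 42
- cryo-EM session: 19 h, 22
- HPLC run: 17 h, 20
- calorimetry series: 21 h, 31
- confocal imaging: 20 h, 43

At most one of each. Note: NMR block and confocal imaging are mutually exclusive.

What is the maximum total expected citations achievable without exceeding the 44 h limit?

Best packing: crystallography run + SAXS beamtime + NMR block + calorimetry series — 42 h, 129 total.
No other feasible combination exceeds 129.

129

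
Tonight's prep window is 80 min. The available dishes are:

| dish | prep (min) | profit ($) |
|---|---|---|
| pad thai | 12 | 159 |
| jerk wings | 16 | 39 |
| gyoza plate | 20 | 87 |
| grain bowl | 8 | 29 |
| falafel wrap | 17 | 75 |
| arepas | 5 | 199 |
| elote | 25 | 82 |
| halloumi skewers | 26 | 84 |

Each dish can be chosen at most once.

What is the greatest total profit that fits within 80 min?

Greedy by ratio would take pad thai + jerk wings + gyoza plate + grain bowl + falafel wrap + arepas: 78 min used, total 588.
Dropping jerk wings and grain bowl frees 24 min; slotting in halloumi skewers (26 min) lifts the total to 604 at 80 min.

604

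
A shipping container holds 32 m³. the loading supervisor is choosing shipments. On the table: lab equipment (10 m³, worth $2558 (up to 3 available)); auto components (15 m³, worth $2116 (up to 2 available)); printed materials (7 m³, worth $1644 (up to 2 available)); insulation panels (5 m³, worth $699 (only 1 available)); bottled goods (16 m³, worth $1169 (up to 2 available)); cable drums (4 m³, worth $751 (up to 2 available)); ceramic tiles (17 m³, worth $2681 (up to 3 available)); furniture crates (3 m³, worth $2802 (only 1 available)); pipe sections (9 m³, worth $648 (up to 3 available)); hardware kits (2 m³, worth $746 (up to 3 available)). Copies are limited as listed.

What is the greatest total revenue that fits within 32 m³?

10308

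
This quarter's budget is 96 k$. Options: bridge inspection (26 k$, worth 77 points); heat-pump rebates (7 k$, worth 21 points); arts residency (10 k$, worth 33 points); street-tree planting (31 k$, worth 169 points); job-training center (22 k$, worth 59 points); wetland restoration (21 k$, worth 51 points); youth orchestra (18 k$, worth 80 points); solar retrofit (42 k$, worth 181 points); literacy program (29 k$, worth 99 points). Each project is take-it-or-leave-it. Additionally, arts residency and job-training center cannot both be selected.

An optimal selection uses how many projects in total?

3

Best achievable projected impact is 430.
street-tree planting + youth orchestra + solar retrofit hits 430 at 91 k$.
All optima have 3 projects.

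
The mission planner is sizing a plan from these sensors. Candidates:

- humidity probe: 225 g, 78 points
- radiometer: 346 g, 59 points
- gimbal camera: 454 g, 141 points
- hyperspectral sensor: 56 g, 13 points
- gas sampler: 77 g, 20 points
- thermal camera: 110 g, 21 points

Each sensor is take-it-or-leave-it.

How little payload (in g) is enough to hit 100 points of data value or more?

358

Minimise g subject to total data value ≥ 100.
humidity probe + hyperspectral sensor + gas sampler reaches 111 using 358 g.
Any bundle with less than 358 g falls short of 100.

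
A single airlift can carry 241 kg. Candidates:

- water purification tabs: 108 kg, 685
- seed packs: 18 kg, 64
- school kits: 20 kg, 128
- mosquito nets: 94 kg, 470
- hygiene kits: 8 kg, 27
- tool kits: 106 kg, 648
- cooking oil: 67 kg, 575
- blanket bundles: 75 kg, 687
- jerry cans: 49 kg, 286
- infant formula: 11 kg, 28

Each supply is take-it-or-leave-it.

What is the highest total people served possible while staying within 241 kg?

1768

A density-first pass picks seed packs + school kits + hygiene kits + cooking oil + blanket bundles + jerry cans — 1767 at 237 kg.
Replace hygiene kits with infant formula: the trade gains 1 net, giving 1768 at 240 kg.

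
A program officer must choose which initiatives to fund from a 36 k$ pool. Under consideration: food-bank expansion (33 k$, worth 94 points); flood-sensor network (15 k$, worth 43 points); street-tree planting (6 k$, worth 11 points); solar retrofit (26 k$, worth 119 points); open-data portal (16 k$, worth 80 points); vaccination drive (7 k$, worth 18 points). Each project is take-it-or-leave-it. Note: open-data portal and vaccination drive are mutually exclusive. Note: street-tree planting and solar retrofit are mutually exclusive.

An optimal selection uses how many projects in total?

Optimal total is 137.
For example solar retrofit + vaccination drive achieves it, using 33 k$.
All optima have 2 projects.

2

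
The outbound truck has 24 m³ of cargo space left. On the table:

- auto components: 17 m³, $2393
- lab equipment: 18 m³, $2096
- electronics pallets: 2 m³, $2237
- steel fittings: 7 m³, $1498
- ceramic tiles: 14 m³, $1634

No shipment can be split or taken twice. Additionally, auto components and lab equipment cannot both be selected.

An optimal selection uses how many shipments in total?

Best achievable revenue is 5369.
One optimal bundle: electronics pallets + steel fittings + ceramic tiles (23 m³).
Every optimal selection uses 3 shipments.

3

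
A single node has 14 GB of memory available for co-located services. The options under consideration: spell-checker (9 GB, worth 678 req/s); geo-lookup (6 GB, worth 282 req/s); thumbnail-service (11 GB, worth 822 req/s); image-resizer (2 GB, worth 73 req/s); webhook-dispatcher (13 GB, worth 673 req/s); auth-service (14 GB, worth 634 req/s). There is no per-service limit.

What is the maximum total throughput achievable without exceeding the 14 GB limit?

895

Taking the top-ratio services first gives spell-checker + 2×image-resizer for 824 (13 GB).
The 11 GB tied up in spell-checker and image-resizer is better spent on thumbnail-service — total rises to 895 (13 GB).
Nothing else within 14 GB beats 895.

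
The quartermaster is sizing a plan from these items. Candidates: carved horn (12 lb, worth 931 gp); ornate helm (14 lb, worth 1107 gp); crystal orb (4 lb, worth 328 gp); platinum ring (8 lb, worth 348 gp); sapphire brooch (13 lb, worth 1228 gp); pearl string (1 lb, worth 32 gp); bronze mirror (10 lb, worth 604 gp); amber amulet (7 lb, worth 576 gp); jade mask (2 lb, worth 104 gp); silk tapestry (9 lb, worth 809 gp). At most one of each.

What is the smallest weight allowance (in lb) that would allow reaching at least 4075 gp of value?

48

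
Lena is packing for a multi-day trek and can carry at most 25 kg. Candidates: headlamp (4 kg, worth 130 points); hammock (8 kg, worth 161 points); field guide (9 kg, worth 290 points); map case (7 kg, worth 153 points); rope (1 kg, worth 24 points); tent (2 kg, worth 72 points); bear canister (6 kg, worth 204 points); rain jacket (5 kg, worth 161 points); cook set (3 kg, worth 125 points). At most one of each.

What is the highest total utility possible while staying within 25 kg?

Taking the top-ratio items first gives headlamp + field guide + rope + tent + bear canister + cook set for 845 (25 kg).
Replace headlamp and rope with rain jacket: the trade gains 7 net, giving 852 at 25 kg.
No other feasible combination exceeds 852.

852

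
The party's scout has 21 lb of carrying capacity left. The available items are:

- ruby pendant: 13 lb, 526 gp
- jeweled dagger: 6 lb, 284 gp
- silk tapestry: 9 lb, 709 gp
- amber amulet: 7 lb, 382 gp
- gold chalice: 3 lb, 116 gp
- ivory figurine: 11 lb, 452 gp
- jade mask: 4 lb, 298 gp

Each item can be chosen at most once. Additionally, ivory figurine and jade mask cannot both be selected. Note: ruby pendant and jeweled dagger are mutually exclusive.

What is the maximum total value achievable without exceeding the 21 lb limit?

1389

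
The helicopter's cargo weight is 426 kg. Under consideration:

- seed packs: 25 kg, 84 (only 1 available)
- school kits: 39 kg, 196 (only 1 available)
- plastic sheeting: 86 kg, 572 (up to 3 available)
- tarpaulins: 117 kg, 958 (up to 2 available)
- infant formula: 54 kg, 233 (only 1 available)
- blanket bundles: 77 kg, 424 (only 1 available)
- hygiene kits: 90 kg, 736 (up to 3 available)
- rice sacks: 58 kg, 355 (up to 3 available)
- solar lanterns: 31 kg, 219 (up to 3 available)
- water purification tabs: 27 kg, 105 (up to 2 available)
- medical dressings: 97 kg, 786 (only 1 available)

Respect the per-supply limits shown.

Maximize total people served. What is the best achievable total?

3438

The ratio heuristic lands on 2×tarpaulins + 2×hygiene kits (3388) but leaves 12 kg idle.
Replace hygiene kits with medical dressings: the trade gains 50 net, giving 3438 at 421 kg.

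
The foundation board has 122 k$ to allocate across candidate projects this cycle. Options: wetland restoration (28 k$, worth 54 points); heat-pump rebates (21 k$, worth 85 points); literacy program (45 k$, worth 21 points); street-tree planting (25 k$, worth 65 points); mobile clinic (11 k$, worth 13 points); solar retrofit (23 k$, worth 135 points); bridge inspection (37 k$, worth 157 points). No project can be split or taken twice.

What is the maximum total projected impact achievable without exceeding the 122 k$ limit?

The ratio ordering already packs tightly: heat-pump rebates + street-tree planting + mobile clinic + solar retrofit + bridge inspection, 117 k$, 455.
The closest alternative, wetland restoration + heat-pump rebates + mobile clinic + solar retrofit + bridge inspection, reaches only 444.

455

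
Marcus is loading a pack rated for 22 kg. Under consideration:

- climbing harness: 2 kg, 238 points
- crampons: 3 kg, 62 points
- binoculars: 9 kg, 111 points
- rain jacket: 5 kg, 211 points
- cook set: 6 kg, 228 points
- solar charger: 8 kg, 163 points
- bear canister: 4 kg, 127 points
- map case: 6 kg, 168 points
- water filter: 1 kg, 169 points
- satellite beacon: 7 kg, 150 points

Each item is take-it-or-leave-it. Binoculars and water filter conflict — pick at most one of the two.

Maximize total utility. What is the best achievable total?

1035

Climbing harness + crampons + rain jacket + cook set + bear canister + water filter uses 21 of the 22 kg and totals 1035.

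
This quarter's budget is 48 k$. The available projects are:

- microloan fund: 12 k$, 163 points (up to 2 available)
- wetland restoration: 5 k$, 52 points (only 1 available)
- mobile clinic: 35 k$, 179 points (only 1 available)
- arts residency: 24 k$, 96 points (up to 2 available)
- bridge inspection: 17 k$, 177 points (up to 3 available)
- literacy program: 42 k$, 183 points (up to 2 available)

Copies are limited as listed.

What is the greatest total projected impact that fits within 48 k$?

The ratio ordering already packs tightly: 2×microloan fund + wetland restoration + bridge inspection, 46 k$, 555.

555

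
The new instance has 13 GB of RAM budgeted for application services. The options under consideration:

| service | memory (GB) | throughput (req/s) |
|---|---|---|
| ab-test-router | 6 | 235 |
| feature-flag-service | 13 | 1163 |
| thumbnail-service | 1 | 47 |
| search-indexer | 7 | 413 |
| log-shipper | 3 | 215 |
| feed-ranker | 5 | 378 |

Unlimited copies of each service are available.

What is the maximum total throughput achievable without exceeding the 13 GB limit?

1163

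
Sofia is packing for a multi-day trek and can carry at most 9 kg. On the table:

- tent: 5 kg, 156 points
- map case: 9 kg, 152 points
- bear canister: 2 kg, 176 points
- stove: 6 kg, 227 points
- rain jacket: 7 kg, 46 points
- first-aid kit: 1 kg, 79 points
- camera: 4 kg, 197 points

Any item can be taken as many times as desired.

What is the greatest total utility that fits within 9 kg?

783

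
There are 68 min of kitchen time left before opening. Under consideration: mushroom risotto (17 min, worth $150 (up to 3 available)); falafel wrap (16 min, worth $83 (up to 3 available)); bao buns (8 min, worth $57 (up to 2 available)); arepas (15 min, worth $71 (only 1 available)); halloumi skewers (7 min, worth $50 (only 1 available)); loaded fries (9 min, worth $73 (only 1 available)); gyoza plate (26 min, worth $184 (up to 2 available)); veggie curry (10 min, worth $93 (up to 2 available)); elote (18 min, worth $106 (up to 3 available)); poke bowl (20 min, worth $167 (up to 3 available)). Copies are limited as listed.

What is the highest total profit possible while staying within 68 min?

593

By profit per min: veggie curry 9.30, mushroom risotto 8.82, poke bowl 8.35, loaded fries 8.11 lead.
Filling by ratio: 2×mushroom risotto + loaded fries + 2×veggie curry for 559, with 5 min left unused.
The 19 min tied up in loaded fries and veggie curry is better spent on mushroom risotto + halloumi skewers — total rises to 593 (68 min).
No other feasible combination exceeds 593.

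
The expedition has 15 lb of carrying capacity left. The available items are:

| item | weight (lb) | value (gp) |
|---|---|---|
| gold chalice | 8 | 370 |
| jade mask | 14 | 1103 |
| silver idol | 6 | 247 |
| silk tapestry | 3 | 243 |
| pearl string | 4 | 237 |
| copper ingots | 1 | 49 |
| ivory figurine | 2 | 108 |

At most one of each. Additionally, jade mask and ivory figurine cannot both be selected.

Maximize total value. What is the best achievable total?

Filling by ratio: silk tapestry + pearl string + copper ingots + ivory figurine for 637, with 5 lb left unused.
Dropping silk tapestry and pearl string and ivory figurine frees 9 lb; slotting in jade mask (14 lb) lifts the total to 1152 at 15 lb.
The closest alternative, jade mask, reaches only 1103.

1152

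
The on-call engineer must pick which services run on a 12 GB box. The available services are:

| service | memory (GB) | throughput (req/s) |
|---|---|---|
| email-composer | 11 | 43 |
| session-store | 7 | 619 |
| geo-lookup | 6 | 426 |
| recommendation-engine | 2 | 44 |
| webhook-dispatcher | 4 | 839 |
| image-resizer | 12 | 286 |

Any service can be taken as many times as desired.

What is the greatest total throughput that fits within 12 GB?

2517

The ratio ordering already packs tightly: 3×webhook-dispatcher, 12 GB, 2517.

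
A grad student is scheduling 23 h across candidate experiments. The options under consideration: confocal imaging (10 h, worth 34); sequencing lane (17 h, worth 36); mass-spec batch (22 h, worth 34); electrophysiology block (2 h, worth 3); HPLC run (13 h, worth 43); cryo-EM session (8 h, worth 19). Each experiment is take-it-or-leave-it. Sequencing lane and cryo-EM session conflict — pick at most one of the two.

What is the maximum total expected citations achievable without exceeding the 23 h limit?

77

By expected citations per h: confocal imaging 3.40, HPLC run 3.31, cryo-EM session 2.38, sequencing lane 2.12 lead.
Taking confocal imaging + HPLC run: 23 h used, 77 in expected citations.
No other feasible combination exceeds 77.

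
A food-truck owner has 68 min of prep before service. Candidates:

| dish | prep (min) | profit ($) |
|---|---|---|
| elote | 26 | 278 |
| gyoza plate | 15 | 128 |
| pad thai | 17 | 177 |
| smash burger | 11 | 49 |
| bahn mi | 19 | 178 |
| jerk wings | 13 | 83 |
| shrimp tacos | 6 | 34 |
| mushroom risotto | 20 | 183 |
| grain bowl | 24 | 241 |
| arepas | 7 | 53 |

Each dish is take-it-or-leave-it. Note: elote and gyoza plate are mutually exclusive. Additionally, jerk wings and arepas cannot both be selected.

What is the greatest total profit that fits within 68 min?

Density check — elote 10.69, pad thai 10.41, grain bowl 10.04, bahn mi 9.37 are the best per min.
Best packing: elote + pad thai + grain bowl — 67 min, 696 total.
Every other selection either busts 68 min or breaks a pairing rule or fails to beat 696.

696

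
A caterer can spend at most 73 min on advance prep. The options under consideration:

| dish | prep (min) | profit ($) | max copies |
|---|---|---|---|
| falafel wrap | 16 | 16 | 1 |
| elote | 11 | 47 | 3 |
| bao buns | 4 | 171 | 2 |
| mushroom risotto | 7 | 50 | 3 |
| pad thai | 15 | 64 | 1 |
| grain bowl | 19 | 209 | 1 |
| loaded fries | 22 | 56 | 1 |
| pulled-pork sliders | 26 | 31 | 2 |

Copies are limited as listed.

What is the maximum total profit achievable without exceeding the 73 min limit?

795

Ranking by ratio (profit/min): bao buns 42.75, grain bowl 11.00, mushroom risotto 7.14.
2×elote + 2×bao buns + 3×mushroom risotto + grain bowl uses 70 of the 73 min and totals 795.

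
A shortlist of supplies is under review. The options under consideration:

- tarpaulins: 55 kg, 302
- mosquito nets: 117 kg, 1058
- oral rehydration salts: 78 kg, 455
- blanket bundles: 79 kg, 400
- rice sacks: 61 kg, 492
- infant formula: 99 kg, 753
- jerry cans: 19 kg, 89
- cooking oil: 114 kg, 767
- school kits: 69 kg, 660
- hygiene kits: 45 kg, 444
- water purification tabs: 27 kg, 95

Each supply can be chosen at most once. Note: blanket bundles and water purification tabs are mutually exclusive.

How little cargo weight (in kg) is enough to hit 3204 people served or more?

385

Minimise kg subject to total people served ≥ 3204.
tarpaulins + mosquito nets + infant formula + school kits + hygiene kits reaches 3217 using 385 kg.
No combination under 385 kg hits 3204.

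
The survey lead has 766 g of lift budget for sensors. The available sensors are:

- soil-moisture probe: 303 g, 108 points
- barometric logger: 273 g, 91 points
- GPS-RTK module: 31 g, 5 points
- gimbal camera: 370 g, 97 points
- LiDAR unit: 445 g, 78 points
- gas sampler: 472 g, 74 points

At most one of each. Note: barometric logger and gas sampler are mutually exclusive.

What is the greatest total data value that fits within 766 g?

By data value per g: soil-moisture probe 0.36, barometric logger 0.33, gimbal camera 0.26 lead.
Greedy by ratio would take soil-moisture probe + barometric logger + GPS-RTK module: 607 g used, total 204.
Dropping barometric logger frees 273 g; slotting in gimbal camera (370 g) lifts the total to 210 at 704 g.

210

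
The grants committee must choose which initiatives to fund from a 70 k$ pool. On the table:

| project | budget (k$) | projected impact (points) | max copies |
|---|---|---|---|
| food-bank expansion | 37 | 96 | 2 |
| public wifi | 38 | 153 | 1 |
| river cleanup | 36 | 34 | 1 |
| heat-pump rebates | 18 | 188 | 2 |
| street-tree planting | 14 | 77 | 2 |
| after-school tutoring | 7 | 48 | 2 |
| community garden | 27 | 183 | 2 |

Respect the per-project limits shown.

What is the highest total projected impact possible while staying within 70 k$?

607

By projected impact per k$: heat-pump rebates 10.44, after-school tutoring 6.86, community garden 6.78 lead.
The ratio heuristic lands on 2×heat-pump rebates + street-tree planting + 2×after-school tutoring (549) but leaves 6 k$ idle.
The 21 k$ tied up in street-tree planting and after-school tutoring is better spent on community garden — total rises to 607 (70 k$).
That's the maximum — no swap from here does better than 607.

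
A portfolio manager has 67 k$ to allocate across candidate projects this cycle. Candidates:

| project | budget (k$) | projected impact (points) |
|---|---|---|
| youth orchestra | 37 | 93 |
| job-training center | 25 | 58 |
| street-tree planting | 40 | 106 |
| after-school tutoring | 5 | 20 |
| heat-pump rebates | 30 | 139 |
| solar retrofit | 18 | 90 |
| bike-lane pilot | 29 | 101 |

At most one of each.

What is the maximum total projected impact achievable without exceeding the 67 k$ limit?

Taking the top-ratio projects first gives after-school tutoring + heat-pump rebates + solar retrofit for 249 (53 k$).
Replace solar retrofit with bike-lane pilot: the trade gains 11 net, giving 260 at 64 k$.
Next best is after-school tutoring + heat-pump rebates + solar retrofit at 249 (53 k$) — short by 11.

260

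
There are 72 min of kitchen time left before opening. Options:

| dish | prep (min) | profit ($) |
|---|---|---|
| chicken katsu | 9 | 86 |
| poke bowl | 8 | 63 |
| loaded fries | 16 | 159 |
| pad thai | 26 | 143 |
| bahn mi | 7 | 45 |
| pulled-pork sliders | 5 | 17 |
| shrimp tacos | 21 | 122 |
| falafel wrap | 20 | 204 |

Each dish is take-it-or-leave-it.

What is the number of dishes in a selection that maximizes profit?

The maximum profit within 72 min is 593.
For example poke bowl + loaded fries + bahn mi + shrimp tacos + falafel wrap achieves it, using 72 min.
All optima have 5 dishes.

5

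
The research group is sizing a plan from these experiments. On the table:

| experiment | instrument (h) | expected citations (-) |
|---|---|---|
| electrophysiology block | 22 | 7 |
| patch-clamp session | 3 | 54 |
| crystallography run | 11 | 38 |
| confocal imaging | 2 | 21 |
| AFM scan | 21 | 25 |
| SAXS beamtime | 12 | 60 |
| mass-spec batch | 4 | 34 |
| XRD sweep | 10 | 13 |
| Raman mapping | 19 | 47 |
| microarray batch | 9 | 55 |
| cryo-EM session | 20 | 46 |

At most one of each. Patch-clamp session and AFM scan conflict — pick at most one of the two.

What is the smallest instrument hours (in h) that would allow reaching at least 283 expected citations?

Minimise h subject to total expected citations ≥ 283.
Taking patch-clamp session + crystallography run + SAXS beamtime + mass-spec batch + Raman mapping + microarray batch gives 288 (≥ 283) for 58 h.
No combination under 58 h hits 283.

58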